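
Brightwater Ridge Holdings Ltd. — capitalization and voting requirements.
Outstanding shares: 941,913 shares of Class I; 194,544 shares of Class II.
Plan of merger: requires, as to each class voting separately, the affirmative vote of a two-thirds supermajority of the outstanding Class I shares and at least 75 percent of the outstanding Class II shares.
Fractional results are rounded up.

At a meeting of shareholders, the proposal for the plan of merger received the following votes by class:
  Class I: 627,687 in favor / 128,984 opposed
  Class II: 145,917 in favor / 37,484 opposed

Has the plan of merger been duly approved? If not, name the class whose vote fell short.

Class I: 2/3 of 941913 = 627942; 627,942 required, 627,687 in favor — not approved.
Class II: 3/4 of 194544 = 145908; 145,908 required, 145,917 in favor — approved.

Not approved — the Class I shares did not give the required vote.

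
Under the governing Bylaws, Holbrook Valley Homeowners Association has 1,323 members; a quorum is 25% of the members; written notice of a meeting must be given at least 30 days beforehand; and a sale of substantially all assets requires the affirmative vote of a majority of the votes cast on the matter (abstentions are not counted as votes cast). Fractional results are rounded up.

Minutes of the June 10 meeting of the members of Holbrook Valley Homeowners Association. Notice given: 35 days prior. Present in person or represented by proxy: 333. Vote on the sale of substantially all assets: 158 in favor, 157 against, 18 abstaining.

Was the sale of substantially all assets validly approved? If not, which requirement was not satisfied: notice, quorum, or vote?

Valid — all requirements satisfied.

Notice: 35 days given; 30 required. Satisfied.
Quorum: 25% of 1,323 = 330.75, rounded up to 331; 333 present. Satisfied.
Vote: requires a majority of the votes cast (333 − 18 abstaining = 315); a majority of 315 is 158, so 158 needed; 158 in favor. Satisfied.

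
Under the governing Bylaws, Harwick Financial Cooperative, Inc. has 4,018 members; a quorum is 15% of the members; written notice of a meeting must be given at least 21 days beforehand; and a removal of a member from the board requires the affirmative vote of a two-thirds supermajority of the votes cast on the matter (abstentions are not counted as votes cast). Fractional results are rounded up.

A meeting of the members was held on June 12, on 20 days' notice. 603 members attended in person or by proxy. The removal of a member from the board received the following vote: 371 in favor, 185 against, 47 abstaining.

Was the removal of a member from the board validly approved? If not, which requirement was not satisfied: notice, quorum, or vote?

Notice: 20 days given; 21 required. Not satisfied.
Quorum: 15% of 4,018 = 602.70, rounded up to 603; 603 present. Satisfied.
Vote: requires two-thirds of the votes cast (603 − 47 abstaining = 556); 2/3 of 556 = 370.67, rounded up to 371, so 371 needed; 371 in favor. Satisfied.

Invalid — notice requirement not satisfied.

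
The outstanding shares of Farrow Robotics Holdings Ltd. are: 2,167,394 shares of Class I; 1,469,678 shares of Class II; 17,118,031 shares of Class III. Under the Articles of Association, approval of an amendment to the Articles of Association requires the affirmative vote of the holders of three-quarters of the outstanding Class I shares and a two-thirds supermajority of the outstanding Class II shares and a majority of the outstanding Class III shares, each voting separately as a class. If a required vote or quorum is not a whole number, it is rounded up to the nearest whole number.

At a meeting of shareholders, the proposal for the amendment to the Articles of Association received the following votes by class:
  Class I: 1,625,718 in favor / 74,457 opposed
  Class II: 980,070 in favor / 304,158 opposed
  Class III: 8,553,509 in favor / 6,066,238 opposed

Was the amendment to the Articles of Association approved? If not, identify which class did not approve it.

Class I: 3/4 of 2167394 = 1625545.50, rounded up to 1625546; 1,625,546 required, 1,625,718 in favor — approved.
Class II: 2/3 of 1469678 = 979785.33, rounded up to 979786; 979,786 required, 980,070 in favor — approved.
Class III: a majority of 17118031 is 8559016; 8,559,016 required, 8,553,509 in favor — not approved.

Not approved — the Class III shares did not give the required vote.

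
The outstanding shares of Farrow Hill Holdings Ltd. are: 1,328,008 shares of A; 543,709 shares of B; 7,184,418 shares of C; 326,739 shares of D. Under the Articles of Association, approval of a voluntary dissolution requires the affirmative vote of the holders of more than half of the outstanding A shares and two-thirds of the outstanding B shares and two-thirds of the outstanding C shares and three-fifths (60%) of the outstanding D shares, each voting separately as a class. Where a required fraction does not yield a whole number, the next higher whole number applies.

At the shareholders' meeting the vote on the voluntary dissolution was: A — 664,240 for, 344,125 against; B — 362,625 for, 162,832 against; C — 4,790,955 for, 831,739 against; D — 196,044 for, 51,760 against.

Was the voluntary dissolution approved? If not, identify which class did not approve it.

A: a majority of 1328008 is 664005; 664,005 required, 664,240 in favor — approved.
B: 2/3 of 543709 = 362472.67, rounded up to 362473; 362,473 required, 362,625 in favor — approved.
C: 2/3 of 7184418 = 4789612; 4,789,612 required, 4,790,955 in favor — approved.
D: 3/5 of 326739 = 196043.40, rounded up to 196044; 196,044 required, 196,044 in favor — approved.

Approved — every class gave the required vote.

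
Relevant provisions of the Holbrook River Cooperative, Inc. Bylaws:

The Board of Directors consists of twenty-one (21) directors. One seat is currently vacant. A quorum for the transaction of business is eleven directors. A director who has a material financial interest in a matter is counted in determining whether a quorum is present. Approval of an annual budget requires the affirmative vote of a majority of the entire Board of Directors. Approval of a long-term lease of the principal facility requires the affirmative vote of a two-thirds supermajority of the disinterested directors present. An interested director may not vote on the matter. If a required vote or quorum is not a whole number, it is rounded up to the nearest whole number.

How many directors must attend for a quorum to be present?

The quorum is fixed at 11.

11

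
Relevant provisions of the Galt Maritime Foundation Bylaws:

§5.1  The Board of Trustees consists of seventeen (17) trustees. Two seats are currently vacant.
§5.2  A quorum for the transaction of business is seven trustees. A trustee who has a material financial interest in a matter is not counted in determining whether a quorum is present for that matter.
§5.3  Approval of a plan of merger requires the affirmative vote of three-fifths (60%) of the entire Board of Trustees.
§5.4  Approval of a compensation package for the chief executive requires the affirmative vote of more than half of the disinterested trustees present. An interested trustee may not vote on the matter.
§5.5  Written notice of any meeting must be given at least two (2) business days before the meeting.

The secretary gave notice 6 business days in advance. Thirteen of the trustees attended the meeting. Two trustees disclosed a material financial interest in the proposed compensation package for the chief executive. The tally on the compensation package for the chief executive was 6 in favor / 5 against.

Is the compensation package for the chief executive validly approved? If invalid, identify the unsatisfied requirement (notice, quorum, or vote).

Valid — all requirements satisfied.

Notice: 6 business days given; 2 required (6 ≥ 2). Satisfied.
Quorum: 13 present, but the 2 interested trustees do not count, leaving 11. Quorum is 7. Satisfied.
Vote: the compensation package for the chief executive requires a majority of the disinterested trustees present (13 − 2 = 11). A majority of 11 is 6, so 6 affirmative votes are needed; 6 voted in favor. Satisfied.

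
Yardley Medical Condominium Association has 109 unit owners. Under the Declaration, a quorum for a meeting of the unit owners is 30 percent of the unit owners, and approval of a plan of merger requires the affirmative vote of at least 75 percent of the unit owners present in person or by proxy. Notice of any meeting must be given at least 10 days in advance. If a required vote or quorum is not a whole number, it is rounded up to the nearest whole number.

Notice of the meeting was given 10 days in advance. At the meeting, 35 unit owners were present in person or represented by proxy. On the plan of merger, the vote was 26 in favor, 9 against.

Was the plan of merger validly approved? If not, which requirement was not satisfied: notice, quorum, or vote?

Notice: 10 days given; 10 required. Satisfied.
Quorum: 30% of 109 = 32.70, rounded up to 33; 35 present. Satisfied.
Vote: requires three-fourths of those present (35); 3/4 of 35 = 26.25, rounded up to 27, so 27 needed; 26 in favor. Not satisfied.

Invalid — vote requirement not satisfied.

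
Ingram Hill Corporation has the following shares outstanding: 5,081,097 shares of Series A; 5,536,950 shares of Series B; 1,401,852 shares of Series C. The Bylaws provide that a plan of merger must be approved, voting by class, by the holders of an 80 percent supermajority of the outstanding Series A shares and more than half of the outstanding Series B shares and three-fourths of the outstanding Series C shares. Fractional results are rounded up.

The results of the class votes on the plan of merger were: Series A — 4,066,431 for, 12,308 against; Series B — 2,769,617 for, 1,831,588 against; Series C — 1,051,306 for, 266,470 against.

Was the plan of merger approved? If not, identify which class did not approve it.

Series A: 4/5 of 5081097 = 4064877.60, rounded up to 4064878; 4,064,878 required, 4,066,431 in favor — approved.
Series B: a majority of 5536950 is 2768476; 2,768,476 required, 2,769,617 in favor — approved.
Series C: 3/4 of 1401852 = 1051389; 1,051,389 required, 1,051,306 in favor — not approved.

Not approved — the Series C shares did not give the required vote.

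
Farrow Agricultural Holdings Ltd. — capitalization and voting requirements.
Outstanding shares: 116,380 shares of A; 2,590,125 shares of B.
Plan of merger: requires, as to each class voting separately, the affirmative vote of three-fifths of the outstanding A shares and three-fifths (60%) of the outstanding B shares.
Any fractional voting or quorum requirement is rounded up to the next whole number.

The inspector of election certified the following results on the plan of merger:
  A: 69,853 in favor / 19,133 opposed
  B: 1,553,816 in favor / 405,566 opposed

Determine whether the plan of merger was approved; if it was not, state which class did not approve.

Not approved — the B shares did not give the required vote.

A: 3/5 of 116380 = 69828; 69,828 required, 69,853 in favor — approved.
B: 3/5 of 2590125 = 1554075; 1,554,075 required, 1,553,816 in favor — not approved.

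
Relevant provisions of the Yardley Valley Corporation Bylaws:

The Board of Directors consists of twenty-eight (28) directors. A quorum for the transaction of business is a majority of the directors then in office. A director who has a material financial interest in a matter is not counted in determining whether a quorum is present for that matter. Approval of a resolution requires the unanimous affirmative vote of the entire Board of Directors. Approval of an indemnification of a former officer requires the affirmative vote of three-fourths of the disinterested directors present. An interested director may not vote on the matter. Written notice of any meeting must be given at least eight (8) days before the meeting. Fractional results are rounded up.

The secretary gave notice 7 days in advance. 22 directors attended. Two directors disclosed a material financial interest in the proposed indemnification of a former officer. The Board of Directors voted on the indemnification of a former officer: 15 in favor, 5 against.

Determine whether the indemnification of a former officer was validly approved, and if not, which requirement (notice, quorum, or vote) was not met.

Notice: 7 days given; 8 required (7 < 8). Not satisfied.
Quorum: 22 present, but the 2 interested directors do not count, leaving 20. Quorum is 15. Satisfied.
Vote: the indemnification of a former officer requires three-fourths of the disinterested directors present (22 − 2 = 20). 3/4 of 20 = 15, so 15 affirmative votes are needed; 15 voted in favor. Satisfied.

Invalid — notice requirement not satisfied.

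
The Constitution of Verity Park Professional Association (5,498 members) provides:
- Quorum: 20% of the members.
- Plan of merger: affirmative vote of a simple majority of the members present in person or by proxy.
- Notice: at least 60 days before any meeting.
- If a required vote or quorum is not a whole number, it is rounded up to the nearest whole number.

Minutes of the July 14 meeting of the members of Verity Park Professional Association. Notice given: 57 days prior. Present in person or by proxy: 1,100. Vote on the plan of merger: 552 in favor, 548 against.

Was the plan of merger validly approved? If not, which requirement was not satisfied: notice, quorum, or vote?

Notice: 57 days given; 60 required. Not satisfied.
Quorum: 20% of 5,498 = 1,099.60, rounded up to 1,100; 1,100 present. Satisfied.
Vote: requires a majority of those present (1,100); a majority of 1100 is 551, so 551 needed; 552 in favor. Satisfied.

Invalid — notice requirement not satisfied.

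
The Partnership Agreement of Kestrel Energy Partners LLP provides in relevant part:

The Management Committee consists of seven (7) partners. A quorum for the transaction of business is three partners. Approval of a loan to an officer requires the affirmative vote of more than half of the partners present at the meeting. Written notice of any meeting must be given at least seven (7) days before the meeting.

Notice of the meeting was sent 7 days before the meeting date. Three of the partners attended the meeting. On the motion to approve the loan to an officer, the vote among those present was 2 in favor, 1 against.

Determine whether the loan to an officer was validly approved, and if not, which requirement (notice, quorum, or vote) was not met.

Notice: 7 days given; 7 required (7 ≥ 7). Satisfied.
Quorum: 3 present; quorum is 3. Satisfied.
Vote: the loan to an officer requires a majority of the partners present (3). A majority of 3 is 2, so 2 affirmative votes are needed; 2 voted in favor. Satisfied.

Valid — all requirements satisfied.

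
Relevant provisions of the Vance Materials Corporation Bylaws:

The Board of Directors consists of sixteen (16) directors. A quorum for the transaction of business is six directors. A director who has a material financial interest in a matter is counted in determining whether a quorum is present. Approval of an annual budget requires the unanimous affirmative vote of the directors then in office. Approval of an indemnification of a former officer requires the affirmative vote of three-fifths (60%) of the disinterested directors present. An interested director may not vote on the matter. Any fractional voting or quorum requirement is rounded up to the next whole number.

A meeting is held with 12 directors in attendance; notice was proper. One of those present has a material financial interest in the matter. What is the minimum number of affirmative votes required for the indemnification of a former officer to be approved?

7

The indemnification of a former officer requires three-fifths of the disinterested directors present (12 − 1 = 11).
3/5 of 11 = 6.60, rounded up to 7.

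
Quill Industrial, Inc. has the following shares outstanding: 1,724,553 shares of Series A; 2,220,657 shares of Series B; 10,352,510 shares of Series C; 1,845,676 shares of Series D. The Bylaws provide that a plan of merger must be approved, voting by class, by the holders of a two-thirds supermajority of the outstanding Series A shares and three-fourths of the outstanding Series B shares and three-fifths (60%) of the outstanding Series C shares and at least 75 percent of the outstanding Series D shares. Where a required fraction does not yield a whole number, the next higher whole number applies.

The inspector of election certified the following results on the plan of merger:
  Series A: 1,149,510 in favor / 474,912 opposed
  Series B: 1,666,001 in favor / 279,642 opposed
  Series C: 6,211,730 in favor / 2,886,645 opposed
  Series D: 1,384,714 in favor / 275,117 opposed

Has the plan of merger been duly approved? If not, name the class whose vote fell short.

Series A: 2/3 of 1724553 = 1149702; 1,149,702 required, 1,149,510 in favor — not approved.
Series B: 3/4 of 2220657 = 1665492.75, rounded up to 1665493; 1,665,493 required, 1,666,001 in favor — approved.
Series C: 3/5 of 10352510 = 6211506; 6,211,506 required, 6,211,730 in favor — approved.
Series D: 3/4 of 1845676 = 1384257; 1,384,257 required, 1,384,714 in favor — approved.

Not approved — the Series A shares did not give the required vote.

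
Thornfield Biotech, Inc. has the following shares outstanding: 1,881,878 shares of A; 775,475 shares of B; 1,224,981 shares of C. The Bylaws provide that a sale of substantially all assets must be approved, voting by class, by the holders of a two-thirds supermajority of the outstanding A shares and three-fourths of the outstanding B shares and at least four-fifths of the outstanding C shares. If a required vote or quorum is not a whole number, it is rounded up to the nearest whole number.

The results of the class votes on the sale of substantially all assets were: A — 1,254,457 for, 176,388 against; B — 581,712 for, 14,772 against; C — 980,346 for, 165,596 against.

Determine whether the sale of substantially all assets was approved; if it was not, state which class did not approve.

Not approved — the A shares did not give the required vote.

A: 2/3 of 1881878 = 1254585.33, rounded up to 1254586; 1,254,586 required, 1,254,457 in favor — not approved.
B: 3/4 of 775475 = 581606.25, rounded up to 581607; 581,607 required, 581,712 in favor — approved.
C: 4/5 of 1224981 = 979984.80, rounded up to 979985; 979,985 required, 980,346 in favor — approved.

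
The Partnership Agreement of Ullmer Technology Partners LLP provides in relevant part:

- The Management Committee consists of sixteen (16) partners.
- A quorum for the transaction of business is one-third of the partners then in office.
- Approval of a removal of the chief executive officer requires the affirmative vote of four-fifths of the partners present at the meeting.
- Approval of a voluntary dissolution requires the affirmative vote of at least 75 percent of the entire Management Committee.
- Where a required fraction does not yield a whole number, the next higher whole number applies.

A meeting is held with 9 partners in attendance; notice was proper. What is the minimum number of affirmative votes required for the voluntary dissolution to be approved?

The voluntary dissolution requires three-fourths of the entire Management Committee (16).
3/4 of 16 = 12.
(Only 9 can vote, so the voluntary dissolution cannot pass at this meeting, but the required vote is still 12.)

12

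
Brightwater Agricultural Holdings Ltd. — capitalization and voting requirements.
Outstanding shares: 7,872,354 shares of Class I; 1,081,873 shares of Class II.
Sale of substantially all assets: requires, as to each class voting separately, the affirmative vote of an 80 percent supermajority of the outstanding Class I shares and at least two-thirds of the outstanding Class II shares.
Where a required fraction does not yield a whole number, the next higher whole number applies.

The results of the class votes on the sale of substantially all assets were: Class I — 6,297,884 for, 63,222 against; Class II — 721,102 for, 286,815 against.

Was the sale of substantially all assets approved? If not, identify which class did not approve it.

Class I: 4/5 of 7872354 = 6297883.20, rounded up to 6297884; 6,297,884 required, 6,297,884 in favor — approved.
Class II: 2/3 of 1081873 = 721248.67, rounded up to 721249; 721,249 required, 721,102 in favor — not approved.

Not approved — the Class II shares did not give the required vote.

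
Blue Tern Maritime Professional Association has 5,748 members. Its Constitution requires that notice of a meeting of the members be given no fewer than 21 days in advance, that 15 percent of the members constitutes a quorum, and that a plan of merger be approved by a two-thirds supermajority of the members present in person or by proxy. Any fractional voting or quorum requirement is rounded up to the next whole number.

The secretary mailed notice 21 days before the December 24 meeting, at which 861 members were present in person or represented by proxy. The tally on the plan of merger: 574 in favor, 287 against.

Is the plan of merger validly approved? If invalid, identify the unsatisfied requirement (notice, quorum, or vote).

Invalid — quorum requirement not satisfied.

Notice: 21 days given; 21 required. Satisfied.
Quorum: 15% of 5,748 = 862.20, rounded up to 863; 861 present. Not satisfied.
Vote: requires two-thirds of those present (861); 2/3 of 861 = 574, so 574 needed; 574 in favor. Satisfied.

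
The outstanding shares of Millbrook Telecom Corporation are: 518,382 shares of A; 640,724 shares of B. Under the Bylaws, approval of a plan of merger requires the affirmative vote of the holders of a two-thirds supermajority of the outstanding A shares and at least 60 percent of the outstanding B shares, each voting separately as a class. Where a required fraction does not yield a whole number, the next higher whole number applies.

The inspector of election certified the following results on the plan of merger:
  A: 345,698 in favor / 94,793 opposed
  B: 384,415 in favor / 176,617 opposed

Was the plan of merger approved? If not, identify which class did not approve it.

Not approved — the B shares did not give the required vote.

A: 2/3 of 518382 = 345588; 345,588 required, 345,698 in favor — approved.
B: 3/5 of 640724 = 384434.40, rounded up to 384435; 384,435 required, 384,415 in favor — not approved.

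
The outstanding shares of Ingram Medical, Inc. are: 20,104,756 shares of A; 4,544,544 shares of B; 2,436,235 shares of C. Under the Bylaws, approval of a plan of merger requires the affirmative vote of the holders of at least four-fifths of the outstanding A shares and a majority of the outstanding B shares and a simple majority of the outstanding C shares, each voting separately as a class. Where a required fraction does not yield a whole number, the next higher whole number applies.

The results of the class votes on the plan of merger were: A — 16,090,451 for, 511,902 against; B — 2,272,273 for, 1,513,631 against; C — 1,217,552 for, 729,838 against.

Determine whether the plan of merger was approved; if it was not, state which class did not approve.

Not approved — the C shares did not give the required vote.

A: 4/5 of 20104756 = 16083804.80, rounded up to 16083805; 16,083,805 required, 16,090,451 in favor — approved.
B: a majority of 4544544 is 2272273; 2,272,273 required, 2,272,273 in favor — approved.
C: a majority of 2436235 is 1218118; 1,218,118 required, 1,217,552 in favor — not approved.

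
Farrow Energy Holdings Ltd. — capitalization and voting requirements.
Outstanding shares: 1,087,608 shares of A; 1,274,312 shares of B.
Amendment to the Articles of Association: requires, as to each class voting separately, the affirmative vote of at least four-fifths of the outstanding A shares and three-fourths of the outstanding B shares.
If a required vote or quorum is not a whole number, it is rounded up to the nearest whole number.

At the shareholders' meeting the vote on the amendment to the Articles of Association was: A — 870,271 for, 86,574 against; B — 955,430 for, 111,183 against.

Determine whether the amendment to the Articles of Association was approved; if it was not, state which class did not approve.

A: 4/5 of 1087608 = 870086.40, rounded up to 870087; 870,087 required, 870,271 in favor — approved.
B: 3/4 of 1274312 = 955734; 955,734 required, 955,430 in favor — not approved.

Not approved — the B shares did not give the required vote.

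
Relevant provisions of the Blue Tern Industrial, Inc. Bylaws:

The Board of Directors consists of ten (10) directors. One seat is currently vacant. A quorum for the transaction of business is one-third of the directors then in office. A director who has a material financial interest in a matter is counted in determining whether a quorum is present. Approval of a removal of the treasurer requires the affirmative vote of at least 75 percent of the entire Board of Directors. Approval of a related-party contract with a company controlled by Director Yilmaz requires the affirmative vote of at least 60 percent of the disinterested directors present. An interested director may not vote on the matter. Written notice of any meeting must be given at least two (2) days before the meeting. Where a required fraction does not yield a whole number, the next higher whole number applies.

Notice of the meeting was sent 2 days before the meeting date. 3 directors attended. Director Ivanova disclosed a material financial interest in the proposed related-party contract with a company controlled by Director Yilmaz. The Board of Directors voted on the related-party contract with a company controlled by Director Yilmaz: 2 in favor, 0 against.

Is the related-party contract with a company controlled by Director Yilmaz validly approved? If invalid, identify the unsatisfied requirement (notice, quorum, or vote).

Valid — all requirements satisfied.

Notice: 2 days given; 2 required (2 ≥ 2). Satisfied.
Quorum: 3 present (interested directors count toward quorum); quorum is 3. Satisfied.
Vote: the related-party contract with a company controlled by Director Yilmaz requires three-fifths of the disinterested directors present (3 − 1 = 2). 3/5 of 2 = 1.20, rounded up to 2, so 2 affirmative votes are needed; 2 voted in favor. Satisfied.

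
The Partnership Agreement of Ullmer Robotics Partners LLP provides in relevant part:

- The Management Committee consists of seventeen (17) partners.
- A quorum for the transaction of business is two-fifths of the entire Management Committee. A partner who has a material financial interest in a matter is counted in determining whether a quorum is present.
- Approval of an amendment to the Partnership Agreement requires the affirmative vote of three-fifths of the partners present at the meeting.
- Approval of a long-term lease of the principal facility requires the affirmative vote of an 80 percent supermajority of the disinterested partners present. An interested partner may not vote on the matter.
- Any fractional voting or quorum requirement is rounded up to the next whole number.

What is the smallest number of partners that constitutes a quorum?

7

2/5 of 17 = 6.80, rounded up to 7.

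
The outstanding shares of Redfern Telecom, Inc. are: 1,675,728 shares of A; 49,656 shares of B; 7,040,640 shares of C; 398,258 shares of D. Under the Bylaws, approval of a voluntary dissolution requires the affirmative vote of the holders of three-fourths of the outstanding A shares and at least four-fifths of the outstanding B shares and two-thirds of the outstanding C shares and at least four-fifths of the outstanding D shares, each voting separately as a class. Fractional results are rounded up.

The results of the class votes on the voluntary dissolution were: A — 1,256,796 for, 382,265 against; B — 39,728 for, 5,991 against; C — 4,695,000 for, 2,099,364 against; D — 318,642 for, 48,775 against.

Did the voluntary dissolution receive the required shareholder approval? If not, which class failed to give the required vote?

A: 3/4 of 1675728 = 1256796; 1,256,796 required, 1,256,796 in favor — approved.
B: 4/5 of 49656 = 39724.80, rounded up to 39725; 39,725 required, 39,728 in favor — approved.
C: 2/3 of 7040640 = 4693760; 4,693,760 required, 4,695,000 in favor — approved.
D: 4/5 of 398258 = 318606.40, rounded up to 318607; 318,607 required, 318,642 in favor — approved.

Approved — every class gave the required vote.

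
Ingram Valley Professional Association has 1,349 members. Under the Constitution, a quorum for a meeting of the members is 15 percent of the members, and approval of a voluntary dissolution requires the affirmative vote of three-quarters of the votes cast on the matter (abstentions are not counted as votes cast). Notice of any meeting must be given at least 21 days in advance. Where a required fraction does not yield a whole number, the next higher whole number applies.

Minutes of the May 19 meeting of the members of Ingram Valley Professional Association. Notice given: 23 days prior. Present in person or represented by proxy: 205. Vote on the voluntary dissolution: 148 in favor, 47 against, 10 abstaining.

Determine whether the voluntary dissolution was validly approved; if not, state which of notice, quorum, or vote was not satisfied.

Notice: 23 days given; 21 required. Satisfied.
Quorum: 15% of 1,349 = 202.35, rounded up to 203; 205 present. Satisfied.
Vote: requires three-fourths of the votes cast (205 − 10 abstaining = 195); 3/4 of 195 = 146.25, rounded up to 147, so 147 needed; 148 in favor. Satisfied.

Valid — all requirements satisfied.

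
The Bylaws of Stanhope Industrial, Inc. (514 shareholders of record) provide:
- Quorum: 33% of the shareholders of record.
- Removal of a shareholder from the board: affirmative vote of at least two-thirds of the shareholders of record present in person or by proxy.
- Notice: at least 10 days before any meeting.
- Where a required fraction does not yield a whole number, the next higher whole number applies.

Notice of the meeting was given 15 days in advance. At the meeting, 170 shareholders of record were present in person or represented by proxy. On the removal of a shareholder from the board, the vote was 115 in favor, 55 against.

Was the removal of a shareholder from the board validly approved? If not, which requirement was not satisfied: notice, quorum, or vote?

Notice: 15 days given; 10 required. Satisfied.
Quorum: 33% of 514 = 169.62, rounded up to 170; 170 present. Satisfied.
Vote: requires two-thirds of those present (170); 2/3 of 170 = 113.33, rounded up to 114, so 114 needed; 115 in favor. Satisfied.

Valid — all requirements satisfied.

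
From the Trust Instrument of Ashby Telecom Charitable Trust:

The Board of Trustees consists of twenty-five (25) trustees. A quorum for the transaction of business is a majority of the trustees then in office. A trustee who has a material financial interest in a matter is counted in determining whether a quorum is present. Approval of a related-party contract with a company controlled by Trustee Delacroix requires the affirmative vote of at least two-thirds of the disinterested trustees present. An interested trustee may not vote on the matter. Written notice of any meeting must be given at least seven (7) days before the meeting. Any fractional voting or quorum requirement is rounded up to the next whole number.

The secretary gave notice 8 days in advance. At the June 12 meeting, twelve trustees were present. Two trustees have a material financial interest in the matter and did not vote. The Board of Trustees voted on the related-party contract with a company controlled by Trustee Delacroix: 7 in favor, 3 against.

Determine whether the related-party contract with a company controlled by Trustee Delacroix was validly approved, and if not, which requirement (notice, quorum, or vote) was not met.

Invalid — quorum requirement not satisfied.

Notice: 8 days given; 7 required (8 ≥ 7). Satisfied.
Quorum: 12 present (interested trustees count toward quorum); quorum is 13. Not satisfied.
Vote: the related-party contract with a company controlled by Trustee Delacroix requires two-thirds of the disinterested trustees present (12 − 2 = 10). 2/3 of 10 = 6.67, rounded up to 7, so 7 affirmative votes are needed; 7 voted in favor. Satisfied. (Moot — without a quorum no business can be validly transacted.)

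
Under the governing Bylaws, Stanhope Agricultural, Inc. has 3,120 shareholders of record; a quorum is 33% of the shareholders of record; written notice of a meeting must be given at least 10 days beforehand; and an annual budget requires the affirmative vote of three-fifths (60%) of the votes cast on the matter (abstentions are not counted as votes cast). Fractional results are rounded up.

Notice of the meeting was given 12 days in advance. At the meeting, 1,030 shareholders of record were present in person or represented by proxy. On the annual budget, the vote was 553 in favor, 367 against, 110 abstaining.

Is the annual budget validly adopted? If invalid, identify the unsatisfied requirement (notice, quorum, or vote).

Notice: 12 days given; 10 required. Satisfied.
Quorum: 33% of 3,120 = 1,029.60, rounded up to 1,030; 1,030 present. Satisfied.
Vote: requires three-fifths of the votes cast (1,030 − 110 abstaining = 920); 3/5 of 920 = 552, so 552 needed; 553 in favor. Satisfied.

Valid — all requirements satisfied.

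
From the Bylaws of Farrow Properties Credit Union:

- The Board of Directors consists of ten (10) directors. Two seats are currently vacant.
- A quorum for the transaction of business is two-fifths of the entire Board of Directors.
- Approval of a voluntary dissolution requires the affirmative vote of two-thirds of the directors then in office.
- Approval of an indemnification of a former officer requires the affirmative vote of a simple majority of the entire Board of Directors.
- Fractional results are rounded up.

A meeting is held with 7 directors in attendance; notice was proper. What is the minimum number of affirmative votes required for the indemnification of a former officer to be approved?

6

The indemnification of a former officer requires a majority of the entire Board of Directors (10).
A majority of 10 is 6.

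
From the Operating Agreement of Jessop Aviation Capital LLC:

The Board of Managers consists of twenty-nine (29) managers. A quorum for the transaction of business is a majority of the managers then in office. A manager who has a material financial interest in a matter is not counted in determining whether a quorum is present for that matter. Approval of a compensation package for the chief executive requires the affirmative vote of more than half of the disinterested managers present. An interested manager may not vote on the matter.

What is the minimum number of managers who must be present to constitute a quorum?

A majority of 29 is 15.

15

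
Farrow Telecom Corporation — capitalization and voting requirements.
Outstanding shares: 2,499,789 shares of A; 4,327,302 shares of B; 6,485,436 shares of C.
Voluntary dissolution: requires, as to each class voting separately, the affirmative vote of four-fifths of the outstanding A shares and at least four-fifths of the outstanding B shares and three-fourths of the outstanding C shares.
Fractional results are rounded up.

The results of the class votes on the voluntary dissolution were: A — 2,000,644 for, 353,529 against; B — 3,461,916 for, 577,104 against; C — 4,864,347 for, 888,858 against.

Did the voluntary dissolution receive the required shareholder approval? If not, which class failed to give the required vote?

A: 4/5 of 2499789 = 1999831.20, rounded up to 1999832; 1,999,832 required, 2,000,644 in favor — approved.
B: 4/5 of 4327302 = 3461841.60, rounded up to 3461842; 3,461,842 required, 3,461,916 in favor — approved.
C: 3/4 of 6485436 = 4864077; 4,864,077 required, 4,864,347 in favor — approved.

Approved — every class gave the required vote.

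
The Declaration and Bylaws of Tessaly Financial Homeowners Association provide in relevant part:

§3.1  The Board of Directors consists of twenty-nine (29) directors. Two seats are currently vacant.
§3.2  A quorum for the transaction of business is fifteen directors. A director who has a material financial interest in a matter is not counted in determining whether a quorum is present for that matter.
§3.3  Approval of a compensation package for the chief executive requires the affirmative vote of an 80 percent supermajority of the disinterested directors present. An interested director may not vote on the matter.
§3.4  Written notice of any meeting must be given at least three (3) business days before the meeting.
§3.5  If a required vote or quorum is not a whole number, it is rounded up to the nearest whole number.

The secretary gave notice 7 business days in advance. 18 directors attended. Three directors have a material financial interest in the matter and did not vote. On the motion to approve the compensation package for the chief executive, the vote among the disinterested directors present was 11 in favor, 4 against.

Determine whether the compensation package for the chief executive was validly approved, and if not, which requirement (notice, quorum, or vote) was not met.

Notice: 7 business days given; 3 required (7 ≥ 3). Satisfied.
Quorum: 18 present, but the 3 interested directors do not count, leaving 15. Quorum is 15. Satisfied.
Vote: the compensation package for the chief executive requires four-fifths of the disinterested directors present (18 − 3 = 15). 4/5 of 15 = 12, so 12 affirmative votes are needed; 11 voted in favor. Not satisfied.

Invalid — vote requirement not satisfied.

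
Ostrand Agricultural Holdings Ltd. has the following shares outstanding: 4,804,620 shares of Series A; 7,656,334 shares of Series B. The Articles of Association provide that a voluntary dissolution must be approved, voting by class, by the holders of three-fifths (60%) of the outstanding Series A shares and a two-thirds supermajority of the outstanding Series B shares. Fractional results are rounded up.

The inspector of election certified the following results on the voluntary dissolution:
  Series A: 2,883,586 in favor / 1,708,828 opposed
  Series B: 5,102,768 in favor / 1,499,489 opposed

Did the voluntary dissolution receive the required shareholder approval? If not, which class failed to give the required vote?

Not approved — the Series B shares did not give the required vote.

Series A: 3/5 of 4804620 = 2882772; 2,882,772 required, 2,883,586 in favor — approved.
Series B: 2/3 of 7656334 = 5104222.67, rounded up to 5104223; 5,104,223 required, 5,102,768 in favor — not approved.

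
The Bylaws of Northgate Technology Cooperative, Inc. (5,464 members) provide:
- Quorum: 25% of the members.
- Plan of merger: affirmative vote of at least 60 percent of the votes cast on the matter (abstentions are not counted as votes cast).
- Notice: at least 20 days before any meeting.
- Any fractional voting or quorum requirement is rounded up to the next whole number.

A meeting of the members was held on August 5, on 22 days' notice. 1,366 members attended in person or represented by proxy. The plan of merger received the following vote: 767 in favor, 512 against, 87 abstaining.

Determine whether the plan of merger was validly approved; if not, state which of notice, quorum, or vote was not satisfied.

Notice: 22 days given; 20 required. Satisfied.
Quorum: 25% of 5,464 = 1,366; 1,366 present. Satisfied.
Vote: requires three-fifths of the votes cast (1,366 − 87 abstaining = 1,279); 3/5 of 1279 = 767.40, rounded up to 768, so 768 needed; 767 in favor. Not satisfied.

Invalid — vote requirement not satisfied.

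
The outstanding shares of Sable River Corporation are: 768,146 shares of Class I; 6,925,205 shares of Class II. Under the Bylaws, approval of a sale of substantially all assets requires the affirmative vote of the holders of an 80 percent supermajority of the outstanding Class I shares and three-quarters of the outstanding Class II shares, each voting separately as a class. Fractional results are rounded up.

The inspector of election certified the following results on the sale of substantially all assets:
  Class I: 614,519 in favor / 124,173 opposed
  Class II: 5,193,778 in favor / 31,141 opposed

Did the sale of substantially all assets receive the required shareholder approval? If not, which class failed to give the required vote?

Class I: 4/5 of 768146 = 614516.80, rounded up to 614517; 614,517 required, 614,519 in favor — approved.
Class II: 3/4 of 6925205 = 5193903.75, rounded up to 5193904; 5,193,904 required, 5,193,778 in favor — not approved.

Not approved — the Class II shares did not give the required vote.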